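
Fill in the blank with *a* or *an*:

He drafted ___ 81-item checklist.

an

The indefinite article is chosen by the initial *sound* of the following word, not its spelling.
The number *81* is spoken "eighty-…", beginning with /ˈeɪti/ — a vowel sound.
So the article is *an*: He drafted an 81-item checklist.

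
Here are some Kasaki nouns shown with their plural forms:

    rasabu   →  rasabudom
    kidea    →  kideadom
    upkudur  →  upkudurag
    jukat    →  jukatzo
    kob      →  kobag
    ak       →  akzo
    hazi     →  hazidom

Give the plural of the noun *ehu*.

The alternation tracks the final sound of the stem — -zo when the stem ends in a voiceless consonant (*jukat*, *ak*); -ag when the stem ends in a voiced consonant (*upkudur*, *kob*); -dom when the stem ends in a vowel (*rasabu*, *kidea*, *hazi*).
Since the final sound of *ehu* is /u/ (a vowel), it takes -dom, giving *ehudom*.

ehudom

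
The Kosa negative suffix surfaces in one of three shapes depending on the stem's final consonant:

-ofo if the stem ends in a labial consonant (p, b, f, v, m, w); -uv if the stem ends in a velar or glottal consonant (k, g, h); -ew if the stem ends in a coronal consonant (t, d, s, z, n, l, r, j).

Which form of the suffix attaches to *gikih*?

*gikih* — final consonant /h/ (velar/glottal) → -uv.

-uv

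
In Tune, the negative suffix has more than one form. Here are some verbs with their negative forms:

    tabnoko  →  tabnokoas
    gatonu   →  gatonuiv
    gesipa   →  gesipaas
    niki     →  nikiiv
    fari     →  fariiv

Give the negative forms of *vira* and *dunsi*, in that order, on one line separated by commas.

The pattern is height harmony: -iv when the last vowel of the stem is a high vowel (*gatonu*, *niki*, *fari*); -as when the last vowel of the stem is a non-high vowel (*tabnoko*, *gesipa*).
*vira*: last vowel = /a/, a non-high vowel → -as → *viraas*.
*dunsi* — last vowel /i/ (a high vowel) → -iv → *dunsiiv*.

viraas, dunsiiv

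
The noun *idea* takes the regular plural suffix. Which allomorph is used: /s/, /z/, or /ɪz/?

/z/

The stem *idea* ends in a voiced non-sibilant sound.
The plural suffix surfaces as /ɪz/ after sibilants, /s/ after other voiceless consonants, and /z/ after other voiced sounds.
So the plural -s on *idea* is pronounced /z/.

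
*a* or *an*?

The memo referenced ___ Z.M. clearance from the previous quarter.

a

The indefinite article is chosen by the initial *sound* of the following word, not its spelling.
The initialism *Z.M.* is read letter by letter; the first letter, Z, is pronounced /ziː/, which begins with a consonant sound.
So the article is *a*: The memo referenced a Z.M. clearance from the previous quarter.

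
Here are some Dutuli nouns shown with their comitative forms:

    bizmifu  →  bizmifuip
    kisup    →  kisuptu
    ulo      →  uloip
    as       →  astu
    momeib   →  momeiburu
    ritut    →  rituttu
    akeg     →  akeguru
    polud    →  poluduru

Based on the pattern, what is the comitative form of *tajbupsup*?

The suffix is conditioned by the final sound: -tu when the stem ends in a voiceless consonant (*kisup*, *as*, *ritut*); -uru when the stem ends in a voiced consonant (*momeib*, *akeg*, *polud*); -ip when the stem ends in a vowel (*bizmifu*, *ulo*).
*tajbupsup* — final sound /p/ (a voiceless consonant) → -tu → *tajbupsuptu*.

tajbupsuptu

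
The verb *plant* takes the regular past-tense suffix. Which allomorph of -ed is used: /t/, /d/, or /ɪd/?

/ɪd/

The stem *plant* ends in /t/ or /d/.
The -ed suffix is realized as /ɪd/ after /t, d/; as /t/ after other voiceless consonants; and as /d/ after other voiced sounds.
So -ed on *plant* is pronounced /ɪd/.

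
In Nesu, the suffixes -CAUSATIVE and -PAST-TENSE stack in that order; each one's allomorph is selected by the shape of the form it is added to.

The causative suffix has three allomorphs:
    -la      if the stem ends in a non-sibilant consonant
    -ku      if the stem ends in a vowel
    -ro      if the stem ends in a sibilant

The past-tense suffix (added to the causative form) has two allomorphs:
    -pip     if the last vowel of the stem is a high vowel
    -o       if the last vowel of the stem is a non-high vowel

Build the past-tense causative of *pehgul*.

pehgullao

*pehgul*: final sound = /l/, a non-sibilant consonant → -la → *pehgulla*.
The causative form *pehgulla* — last vowel /a/ (a non-high vowel) → -o → *pehgullao*.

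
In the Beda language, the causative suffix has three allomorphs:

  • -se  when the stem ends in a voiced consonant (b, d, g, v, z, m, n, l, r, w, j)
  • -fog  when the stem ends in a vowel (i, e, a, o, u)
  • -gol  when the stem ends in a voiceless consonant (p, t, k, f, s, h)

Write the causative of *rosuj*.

*rosuj*: final sound = /j/, a voiced consonant → -se → *rosujse*.

rosujse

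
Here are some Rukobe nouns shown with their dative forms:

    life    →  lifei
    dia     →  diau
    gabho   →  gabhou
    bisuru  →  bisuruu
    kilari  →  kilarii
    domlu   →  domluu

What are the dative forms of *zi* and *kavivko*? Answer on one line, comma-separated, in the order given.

The suffix is conditioned by the last vowel: -i when the last vowel of the stem is a front vowel (*life*, *kilari*); -u when the last vowel of the stem is a back vowel (*dia*, *gabho*, *bisuru*, *domlu*).
*zi* — last vowel /i/ (a front vowel) → -i → *zii*.
The last vowel of *kavivko* is /o/, which is a back vowel, so the suffix is -u, giving *kavivkou*.

zii, kavivkou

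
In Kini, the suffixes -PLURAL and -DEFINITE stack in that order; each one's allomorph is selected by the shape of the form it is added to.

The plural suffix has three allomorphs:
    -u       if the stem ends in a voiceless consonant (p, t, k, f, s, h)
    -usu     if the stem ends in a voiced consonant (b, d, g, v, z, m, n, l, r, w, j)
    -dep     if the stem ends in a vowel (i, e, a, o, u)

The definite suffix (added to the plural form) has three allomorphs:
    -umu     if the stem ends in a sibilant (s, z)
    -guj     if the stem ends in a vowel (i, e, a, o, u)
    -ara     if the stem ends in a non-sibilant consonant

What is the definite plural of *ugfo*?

ugfodepara

*ugfo*: final sound = /o/, a vowel → -dep → *ugfodep*.
The plural form *ugfodep*: final sound = /p/, a non-sibilant consonant → -ara → *ugfodepara*.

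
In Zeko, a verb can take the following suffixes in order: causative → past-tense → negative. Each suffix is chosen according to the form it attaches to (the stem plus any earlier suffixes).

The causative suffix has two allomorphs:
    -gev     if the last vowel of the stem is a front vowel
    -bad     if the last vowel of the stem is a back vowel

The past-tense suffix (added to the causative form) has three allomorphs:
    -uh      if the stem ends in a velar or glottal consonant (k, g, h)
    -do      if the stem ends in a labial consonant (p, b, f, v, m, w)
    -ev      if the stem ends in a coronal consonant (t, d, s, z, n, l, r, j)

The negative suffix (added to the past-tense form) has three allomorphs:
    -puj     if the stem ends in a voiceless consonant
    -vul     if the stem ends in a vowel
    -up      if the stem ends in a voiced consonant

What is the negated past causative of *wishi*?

*wishi*: last vowel = /i/, a front vowel → -gev → *wishigev*.
Since the final consonant of the causative form *wishigev* is /v/ (labial), it takes -do, giving *wishigevdo*.
The past-tense form *wishigevdo*: final sound = /o/, a vowel → -vul → *wishigevdovul*.

wishigevdovul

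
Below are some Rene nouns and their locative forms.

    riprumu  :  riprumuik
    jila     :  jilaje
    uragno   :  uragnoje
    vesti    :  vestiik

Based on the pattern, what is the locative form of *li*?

The suffix is conditioned by the last vowel: -ik when the last vowel of the stem is a high vowel (*riprumu*, *vesti*); -je when the last vowel of the stem is a non-high vowel (*jila*, *uragno*).
The last vowel of *li* is /i/, which is a high vowel, so the suffix is -ik, giving *liik*.

liik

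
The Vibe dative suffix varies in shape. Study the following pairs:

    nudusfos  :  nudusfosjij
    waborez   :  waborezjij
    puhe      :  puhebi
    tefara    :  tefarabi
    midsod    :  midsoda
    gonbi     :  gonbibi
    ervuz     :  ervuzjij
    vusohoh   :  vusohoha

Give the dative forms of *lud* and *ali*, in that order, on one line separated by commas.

The alternation tracks the final sound of the stem — -jij when the stem ends in a sibilant (*nudusfos*, *waborez*, *ervuz*); -a when the stem ends in a non-sibilant consonant (*midsod*, *vusohoh*); -bi when the stem ends in a vowel (*puhe*, *tefara*, *gonbi*).
*lud*: final sound = /d/, a non-sibilant consonant → -a → *luda*.
The final sound of *ali* is /i/, which is a vowel, so the suffix is -bi, giving *alibi*.

luda, alibi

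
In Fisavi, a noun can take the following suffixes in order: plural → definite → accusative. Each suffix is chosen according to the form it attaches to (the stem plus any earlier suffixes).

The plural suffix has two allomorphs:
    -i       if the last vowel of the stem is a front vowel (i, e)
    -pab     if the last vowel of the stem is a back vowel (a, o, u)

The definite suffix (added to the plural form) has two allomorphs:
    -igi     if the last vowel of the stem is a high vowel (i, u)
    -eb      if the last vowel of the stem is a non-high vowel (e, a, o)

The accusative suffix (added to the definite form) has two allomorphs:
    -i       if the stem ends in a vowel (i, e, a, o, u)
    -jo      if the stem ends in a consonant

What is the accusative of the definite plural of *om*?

The last vowel of *om* is /o/, which is a back vowel, so the plural suffix is -pab, giving *ompab*.
The plural form *ompab* — last vowel /a/ (a non-high vowel) → -eb → *ompabeb*.
Since the final sound of the definite form *ompabeb* is /b/ (a consonant), it takes -jo, giving *ompabebjo*.

ompabebjo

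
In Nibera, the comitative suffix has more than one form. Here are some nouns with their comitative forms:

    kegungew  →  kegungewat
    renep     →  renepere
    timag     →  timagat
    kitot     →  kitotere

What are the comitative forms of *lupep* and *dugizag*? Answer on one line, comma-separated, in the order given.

lupepere, dugizagat

The suffix is conditioned by the final consonant: -ere when the stem ends in a voiceless consonant (*renep*, *kitot*); -at when the stem ends in a voiced consonant (*kegungew*, *timag*).
The final consonant of *lupep* is /p/, which is voiceless, so the suffix is -ere, giving *lupepere*.
*dugizag*: final consonant = /g/, voiced → -at → *dugizagat*.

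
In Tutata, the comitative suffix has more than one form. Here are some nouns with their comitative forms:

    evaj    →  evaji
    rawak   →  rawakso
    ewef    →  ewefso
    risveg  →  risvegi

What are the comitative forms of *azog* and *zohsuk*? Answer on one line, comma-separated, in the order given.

Looking at the final consonant of each stem: -so when the stem ends in a voiceless consonant (*rawak*, *ewef*); -i when the stem ends in a voiced consonant (*evaj*, *risveg*).
The final consonant of *azog* is /g/, which is voiced, so the suffix is -i, giving *azogi*.
The final consonant of *zohsuk* is /k/, which is voiceless, so the suffix is -so, giving *zohsukso*.

azogi, zohsukso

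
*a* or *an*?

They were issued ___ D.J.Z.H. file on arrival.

The indefinite article is chosen by the initial *sound* of the following word, not its spelling.
The initialism *D.J.Z.H.* is read letter by letter; the first letter, D, is pronounced /diː/, which begins with a consonant sound.
So the article is *a*: They were issued a D.J.Z.H. file on arrival.

a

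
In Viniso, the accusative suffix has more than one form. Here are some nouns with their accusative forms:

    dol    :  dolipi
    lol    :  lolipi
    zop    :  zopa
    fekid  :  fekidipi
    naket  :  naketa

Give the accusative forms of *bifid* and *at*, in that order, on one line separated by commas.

bifidipi, ata

The suffix is conditioned by the final consonant: -a when the stem ends in a voiceless consonant (*zop*, *naket*); -ipi when the stem ends in a voiced consonant (*dol*, *lol*, *fekid*).
Since the final consonant of *bifid* is /d/ (voiced), it takes -ipi, giving *bifidipi*.
Since the final consonant of *at* is /t/ (voiceless), it takes -a, giving *ata*.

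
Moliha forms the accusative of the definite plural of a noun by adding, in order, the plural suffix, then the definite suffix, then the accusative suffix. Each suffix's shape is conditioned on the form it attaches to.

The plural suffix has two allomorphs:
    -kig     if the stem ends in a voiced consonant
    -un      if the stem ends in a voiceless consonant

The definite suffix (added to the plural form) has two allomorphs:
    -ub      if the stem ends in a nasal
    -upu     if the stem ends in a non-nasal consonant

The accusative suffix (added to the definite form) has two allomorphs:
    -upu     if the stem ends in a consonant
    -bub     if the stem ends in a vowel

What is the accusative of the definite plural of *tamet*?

tametunubupu

*tamet*: final consonant = /t/, voiceless → -un → *tametun*.
The plural form *tametun*: final consonant = /n/, a nasal → -ub → *tametunub*.
The final sound of the definite form *tametunub* is /b/, which is a consonant, so the accusative suffix is -upu, giving *tametunubupu*.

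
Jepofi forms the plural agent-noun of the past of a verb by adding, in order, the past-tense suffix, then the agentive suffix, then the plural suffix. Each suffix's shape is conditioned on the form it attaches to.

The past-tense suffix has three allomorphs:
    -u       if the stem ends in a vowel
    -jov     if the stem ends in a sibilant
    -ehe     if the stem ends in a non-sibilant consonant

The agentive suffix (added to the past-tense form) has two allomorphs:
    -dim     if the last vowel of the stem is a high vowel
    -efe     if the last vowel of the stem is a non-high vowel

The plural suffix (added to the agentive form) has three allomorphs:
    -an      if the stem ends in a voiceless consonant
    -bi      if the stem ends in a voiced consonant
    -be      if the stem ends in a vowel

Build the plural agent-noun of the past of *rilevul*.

*rilevul*: final sound = /l/, a non-sibilant consonant → -ehe → *rilevulehe*.
Since the last vowel of the past-tense form *rilevulehe* is /e/ (a non-high vowel), it takes -efe, giving *rilevuleheefe*.
The agentive form *rilevuleheefe* — final sound /e/ (a vowel) → -be → *rilevuleheefebe*.

rilevuleheefebe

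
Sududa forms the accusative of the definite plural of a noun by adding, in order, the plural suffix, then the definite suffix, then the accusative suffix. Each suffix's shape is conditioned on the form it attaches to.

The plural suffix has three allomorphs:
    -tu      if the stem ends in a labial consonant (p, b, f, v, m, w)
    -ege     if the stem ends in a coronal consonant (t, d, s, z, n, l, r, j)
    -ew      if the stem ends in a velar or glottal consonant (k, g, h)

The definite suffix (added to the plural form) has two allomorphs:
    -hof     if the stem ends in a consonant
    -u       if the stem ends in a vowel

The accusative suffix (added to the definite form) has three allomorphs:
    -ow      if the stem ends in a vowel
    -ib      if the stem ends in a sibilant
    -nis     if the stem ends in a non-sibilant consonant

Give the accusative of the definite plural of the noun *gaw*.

gawtuuow

*gaw* — final consonant /w/ (labial) → -tu → *gawtu*.
The plural form *gawtu*: final sound = /u/, a vowel → -u → *gawtuu*.
Since the final sound of the definite form *gawtuu* is /u/ (a vowel), it takes -ow, giving *gawtuuow*.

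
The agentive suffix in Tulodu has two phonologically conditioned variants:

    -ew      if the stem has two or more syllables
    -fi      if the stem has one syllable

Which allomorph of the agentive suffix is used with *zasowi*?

-ew

*zasowi* (3 syllables) → -ew.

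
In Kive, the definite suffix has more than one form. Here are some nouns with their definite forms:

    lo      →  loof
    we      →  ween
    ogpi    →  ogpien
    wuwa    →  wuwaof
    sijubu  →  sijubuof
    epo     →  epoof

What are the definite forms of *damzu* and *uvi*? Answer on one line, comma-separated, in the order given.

The alternation tracks the last vowel of the stem — -en when the last vowel of the stem is a front vowel (*we*, *ogpi*); -of when the last vowel of the stem is a back vowel (*lo*, *wuwa*, *sijubu*, *epo*).
Since the last vowel of *damzu* is /u/ (a back vowel), it takes -of, giving *damzuof*.
Since the last vowel of *uvi* is /i/ (a front vowel), it takes -en, giving *uvien*.

damzuof, uvien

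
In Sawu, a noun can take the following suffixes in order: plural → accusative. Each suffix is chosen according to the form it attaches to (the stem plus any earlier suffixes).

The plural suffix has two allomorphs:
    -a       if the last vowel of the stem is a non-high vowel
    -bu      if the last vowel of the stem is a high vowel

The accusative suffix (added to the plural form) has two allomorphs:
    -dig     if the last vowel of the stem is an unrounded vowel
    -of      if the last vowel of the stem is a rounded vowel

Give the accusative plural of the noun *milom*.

*milom* — last vowel /o/ (a non-high vowel) → -a → *miloma*.
The last vowel of the plural form *miloma* is /a/, which is an unrounded vowel, so the accusative suffix is -dig, giving *milomadig*.

milomadig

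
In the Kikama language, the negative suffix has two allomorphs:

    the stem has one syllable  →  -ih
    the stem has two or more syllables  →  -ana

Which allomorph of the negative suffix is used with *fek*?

*fek* (one syllable) → -ih.

-ih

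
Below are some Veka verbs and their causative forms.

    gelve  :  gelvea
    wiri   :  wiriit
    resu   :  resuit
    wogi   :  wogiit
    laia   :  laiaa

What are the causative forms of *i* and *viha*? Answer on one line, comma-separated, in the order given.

Looking at the last vowel of each stem: -it when the last vowel of the stem is a high vowel (*wiri*, *resu*, *wogi*); -a when the last vowel of the stem is a non-high vowel (*gelve*, *laia*).
*i*: last vowel = /i/, a high vowel → -it → *iit*.
The last vowel of *viha* is /a/, which is a non-high vowel, so the suffix is -a, giving *vihaa*.

iit, vihaa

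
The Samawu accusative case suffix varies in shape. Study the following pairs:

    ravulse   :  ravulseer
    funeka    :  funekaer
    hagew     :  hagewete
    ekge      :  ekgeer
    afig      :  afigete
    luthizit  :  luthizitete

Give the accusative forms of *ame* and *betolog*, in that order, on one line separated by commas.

The suffix is conditioned by the final sound: -ete when the stem ends in a consonant (*hagew*, *afig*, *luthizit*); -er when the stem ends in a vowel (*ravulse*, *funeka*, *ekge*).
Since the final sound of *ame* is /e/ (a vowel), it takes -er, giving *ameer*.
*betolog* — final sound /g/ (a consonant) → -ete → *betologete*.

ameer, betologete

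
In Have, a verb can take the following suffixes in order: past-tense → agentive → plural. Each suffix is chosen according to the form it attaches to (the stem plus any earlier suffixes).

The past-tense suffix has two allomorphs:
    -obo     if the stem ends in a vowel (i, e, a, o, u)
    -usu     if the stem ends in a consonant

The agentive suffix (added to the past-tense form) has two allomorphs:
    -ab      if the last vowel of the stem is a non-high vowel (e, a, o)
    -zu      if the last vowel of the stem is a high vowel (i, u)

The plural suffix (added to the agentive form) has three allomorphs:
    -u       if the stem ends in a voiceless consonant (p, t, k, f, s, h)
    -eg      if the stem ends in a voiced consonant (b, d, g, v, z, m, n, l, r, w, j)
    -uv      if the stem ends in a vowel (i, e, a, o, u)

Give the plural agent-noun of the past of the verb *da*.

daoboabeg

Since the final sound of *da* is /a/ (a vowel), it takes -obo, giving *daobo*.
Since the last vowel of the past-tense form *daobo* is /o/ (a non-high vowel), it takes -ab, giving *daoboab*.
The agentive form *daoboab* — final sound /b/ (a voiced consonant) → -eg → *daoboabeg*.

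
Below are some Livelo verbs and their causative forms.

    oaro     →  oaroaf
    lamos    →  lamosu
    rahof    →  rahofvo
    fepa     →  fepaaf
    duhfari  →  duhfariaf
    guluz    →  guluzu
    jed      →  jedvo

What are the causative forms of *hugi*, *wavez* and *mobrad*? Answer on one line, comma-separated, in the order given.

The pattern is sibilance of the final sound: -u when the stem ends in a sibilant (*lamos*, *guluz*); -vo when the stem ends in a non-sibilant consonant (*rahof*, *jed*); -af when the stem ends in a vowel (*oaro*, *fepa*, *duhfari*).
*hugi*: final sound = /i/, a vowel → -af → *hugiaf*.
*wavez* — final sound /z/ (a sibilant) → -u → *wavezu*.
*mobrad*: final sound = /d/, a non-sibilant consonant → -vo → *mobradvo*.

hugiaf, wavezu, mobradvo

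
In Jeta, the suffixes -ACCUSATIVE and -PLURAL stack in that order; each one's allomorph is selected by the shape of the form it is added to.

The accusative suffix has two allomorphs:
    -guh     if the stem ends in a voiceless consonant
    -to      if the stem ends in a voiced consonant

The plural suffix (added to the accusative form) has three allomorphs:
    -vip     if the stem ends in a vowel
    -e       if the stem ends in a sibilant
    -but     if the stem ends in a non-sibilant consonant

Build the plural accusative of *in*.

*in* — final consonant /n/ (voiced) → -to → *into*.
Since the final sound of the accusative form *into* is /o/ (a vowel), it takes -vip, giving *intovip*.

intovip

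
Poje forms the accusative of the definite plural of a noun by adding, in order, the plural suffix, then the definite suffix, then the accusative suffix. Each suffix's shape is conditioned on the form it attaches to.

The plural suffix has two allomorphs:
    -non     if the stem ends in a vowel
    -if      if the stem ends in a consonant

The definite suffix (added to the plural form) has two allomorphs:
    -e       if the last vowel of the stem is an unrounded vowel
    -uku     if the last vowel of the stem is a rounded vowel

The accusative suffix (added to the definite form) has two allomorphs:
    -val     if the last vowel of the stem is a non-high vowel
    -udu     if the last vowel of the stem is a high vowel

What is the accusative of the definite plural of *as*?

asifeval

*as* — final sound /s/ (a consonant) → -if → *asif*.
The last vowel of the plural form *asif* is /i/, which is an unrounded vowel, so the definite suffix is -e, giving *asife*.
The last vowel of the definite form *asife* is /e/, which is a non-high vowel, so the accusative suffix is -val, giving *asifeval*.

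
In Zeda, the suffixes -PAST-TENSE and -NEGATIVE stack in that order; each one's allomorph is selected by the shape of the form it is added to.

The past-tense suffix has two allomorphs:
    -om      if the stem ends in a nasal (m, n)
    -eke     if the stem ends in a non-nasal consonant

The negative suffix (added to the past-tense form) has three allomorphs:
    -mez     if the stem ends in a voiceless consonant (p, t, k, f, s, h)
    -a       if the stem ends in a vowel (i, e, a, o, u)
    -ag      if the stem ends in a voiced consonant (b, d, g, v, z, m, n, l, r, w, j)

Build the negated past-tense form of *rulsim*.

rulsimomag

*rulsim*: final consonant = /m/, a nasal → -om → *rulsimom*.
The past-tense form *rulsimom* — final sound /m/ (a voiced consonant) → -ag → *rulsimomag*.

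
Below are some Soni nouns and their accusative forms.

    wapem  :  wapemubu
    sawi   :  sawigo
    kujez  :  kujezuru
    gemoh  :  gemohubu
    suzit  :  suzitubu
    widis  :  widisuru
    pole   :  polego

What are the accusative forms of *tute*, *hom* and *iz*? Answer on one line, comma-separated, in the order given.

tutego, homubu, izuru

The alternation tracks the final sound of the stem — -uru when the stem ends in a sibilant (*kujez*, *widis*); -ubu when the stem ends in a non-sibilant consonant (*wapem*, *gemoh*, *suzit*); -go when the stem ends in a vowel (*sawi*, *pole*).
*tute* — final sound /e/ (a vowel) → -go → *tutego*.
The final sound of *hom* is /m/, which is a non-sibilant consonant, so the suffix is -ubu, giving *homubu*.
*iz* — final sound /z/ (a sibilant) → -uru → *izuru*.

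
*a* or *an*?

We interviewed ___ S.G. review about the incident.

an

The indefinite article is chosen by the initial *sound* of the following word, not its spelling.
The initialism *S.G.* is read letter by letter; the first letter, S, is pronounced /ɛs/, which begins with a vowel sound.
So the article is *an*: We interviewed an S.G. review about the incident.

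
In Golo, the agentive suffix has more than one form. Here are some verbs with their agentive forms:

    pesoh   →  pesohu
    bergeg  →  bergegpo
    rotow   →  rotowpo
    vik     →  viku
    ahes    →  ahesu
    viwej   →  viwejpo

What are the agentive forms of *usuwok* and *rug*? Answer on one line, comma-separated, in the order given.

usuwoku, rugpo

Looking at the final consonant of each stem: -u when the stem ends in a voiceless consonant (*pesoh*, *vik*, *ahes*); -po when the stem ends in a voiced consonant (*bergeg*, *rotow*, *viwej*).
*usuwok*: final consonant = /k/, voiceless → -u → *usuwoku*.
*rug*: final consonant = /g/, voiced → -po → *rugpo*.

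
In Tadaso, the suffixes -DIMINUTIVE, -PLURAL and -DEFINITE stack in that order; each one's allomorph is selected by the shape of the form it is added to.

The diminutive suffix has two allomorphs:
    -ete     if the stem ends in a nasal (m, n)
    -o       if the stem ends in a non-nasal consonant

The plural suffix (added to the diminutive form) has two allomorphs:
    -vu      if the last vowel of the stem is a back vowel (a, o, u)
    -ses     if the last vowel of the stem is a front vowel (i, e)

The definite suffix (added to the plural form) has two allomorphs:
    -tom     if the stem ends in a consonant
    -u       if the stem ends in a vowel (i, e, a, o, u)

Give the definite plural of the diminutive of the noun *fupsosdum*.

The final consonant of *fupsosdum* is /m/, which is a nasal, so the diminutive suffix is -ete, giving *fupsosdumete*.
The last vowel of the diminutive form *fupsosdumete* is /e/, which is a front vowel, so the plural suffix is -ses, giving *fupsosdumeteses*.
The plural form *fupsosdumeteses*: final sound = /s/, a consonant → -tom → *fupsosdumetesestom*.

fupsosdumetesestom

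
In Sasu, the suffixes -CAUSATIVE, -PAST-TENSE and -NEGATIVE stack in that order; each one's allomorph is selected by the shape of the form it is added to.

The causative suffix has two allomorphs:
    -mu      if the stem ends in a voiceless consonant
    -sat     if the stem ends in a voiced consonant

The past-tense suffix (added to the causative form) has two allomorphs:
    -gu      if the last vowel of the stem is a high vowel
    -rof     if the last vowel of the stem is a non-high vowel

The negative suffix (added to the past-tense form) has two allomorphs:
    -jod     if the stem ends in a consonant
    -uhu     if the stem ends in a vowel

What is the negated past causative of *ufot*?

The final consonant of *ufot* is /t/, which is voiceless, so the causative suffix is -mu, giving *ufotmu*.
The causative form *ufotmu*: last vowel = /u/, a high vowel → -gu → *ufotmugu*.
The final sound of the past-tense form *ufotmugu* is /u/, which is a vowel, so the negative suffix is -uhu, giving *ufotmuguuhu*.

ufotmuguuhu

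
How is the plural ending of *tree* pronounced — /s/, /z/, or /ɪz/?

/z/

The stem *tree* ends in a voiced non-sibilant sound.
The plural suffix surfaces as /ɪz/ after sibilants, /s/ after other voiceless consonants, and /z/ after other voiced sounds.
So the plural -s on *tree* is pronounced /z/.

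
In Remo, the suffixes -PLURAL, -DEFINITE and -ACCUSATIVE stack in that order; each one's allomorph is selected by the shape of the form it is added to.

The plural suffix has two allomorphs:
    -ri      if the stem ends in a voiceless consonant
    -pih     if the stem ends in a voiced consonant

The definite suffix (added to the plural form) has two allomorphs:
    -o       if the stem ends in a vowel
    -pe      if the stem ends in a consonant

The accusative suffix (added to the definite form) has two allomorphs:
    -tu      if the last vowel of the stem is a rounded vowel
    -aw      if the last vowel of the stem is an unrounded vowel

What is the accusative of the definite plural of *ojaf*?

*ojaf*: final consonant = /f/, voiceless → -ri → *ojafri*.
Since the final sound of the plural form *ojafri* is /i/ (a vowel), it takes -o, giving *ojafrio*.
The definite form *ojafrio* — last vowel /o/ (a rounded vowel) → -tu → *ojafriotu*.

ojafriotu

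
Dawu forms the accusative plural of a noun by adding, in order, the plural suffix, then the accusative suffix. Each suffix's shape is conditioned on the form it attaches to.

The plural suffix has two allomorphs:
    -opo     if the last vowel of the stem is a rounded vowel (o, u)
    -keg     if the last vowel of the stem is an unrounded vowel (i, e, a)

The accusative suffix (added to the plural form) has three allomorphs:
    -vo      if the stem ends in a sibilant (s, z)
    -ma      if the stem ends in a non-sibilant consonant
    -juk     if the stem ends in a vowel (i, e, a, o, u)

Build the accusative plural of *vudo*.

vudoopojuk

The last vowel of *vudo* is /o/, which is a rounded vowel, so the plural suffix is -opo, giving *vudoopo*.
Since the final sound of the plural form *vudoopo* is /o/ (a vowel), it takes -juk, giving *vudoopojuk*.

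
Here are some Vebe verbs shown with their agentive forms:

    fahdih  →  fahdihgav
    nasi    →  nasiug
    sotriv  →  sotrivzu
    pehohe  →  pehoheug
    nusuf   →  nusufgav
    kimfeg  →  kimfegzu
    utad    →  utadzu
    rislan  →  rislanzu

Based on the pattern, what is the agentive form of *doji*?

Looking at the final sound of each stem: -gav when the stem ends in a voiceless consonant (*fahdih*, *nusuf*); -zu when the stem ends in a voiced consonant (*sotriv*, *kimfeg*, *utad*, *rislan*); -ug when the stem ends in a vowel (*nasi*, *pehohe*).
*doji*: final sound = /i/, a vowel → -ug → *dojiug*.

dojiug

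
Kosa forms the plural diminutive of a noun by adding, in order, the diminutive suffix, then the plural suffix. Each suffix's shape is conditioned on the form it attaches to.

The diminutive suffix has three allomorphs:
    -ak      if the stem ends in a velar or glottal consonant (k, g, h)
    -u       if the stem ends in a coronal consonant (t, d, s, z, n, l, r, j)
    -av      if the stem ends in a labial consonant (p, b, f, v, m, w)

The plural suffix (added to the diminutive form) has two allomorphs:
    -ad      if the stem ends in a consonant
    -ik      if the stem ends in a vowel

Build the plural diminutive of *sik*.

Since the final consonant of *sik* is /k/ (velar/glottal), it takes -ak, giving *sikak*.
Since the final sound of the diminutive form *sikak* is /k/ (a consonant), it takes -ad, giving *sikakad*.

sikakad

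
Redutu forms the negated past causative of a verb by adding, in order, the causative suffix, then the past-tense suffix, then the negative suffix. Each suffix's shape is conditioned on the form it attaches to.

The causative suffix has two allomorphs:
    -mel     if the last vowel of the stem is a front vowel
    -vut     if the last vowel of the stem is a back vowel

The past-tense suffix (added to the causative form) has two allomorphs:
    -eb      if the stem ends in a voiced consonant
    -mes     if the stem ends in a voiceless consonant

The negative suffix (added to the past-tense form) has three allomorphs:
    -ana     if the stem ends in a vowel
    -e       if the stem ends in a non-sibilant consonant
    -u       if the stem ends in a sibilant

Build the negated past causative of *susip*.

susipmelebe

*susip* — last vowel /i/ (a front vowel) → -mel → *susipmel*.
The final consonant of the causative form *susipmel* is /l/, which is voiced, so the past-tense suffix is -eb, giving *susipmeleb*.
The past-tense form *susipmeleb* — final sound /b/ (a non-sibilant consonant) → -e → *susipmelebe*.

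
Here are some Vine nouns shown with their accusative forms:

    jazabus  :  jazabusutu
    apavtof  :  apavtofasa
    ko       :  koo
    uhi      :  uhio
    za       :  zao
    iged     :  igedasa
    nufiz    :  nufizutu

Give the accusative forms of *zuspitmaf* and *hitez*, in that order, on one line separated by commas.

zuspitmafasa, hitezutu

The alternation tracks the final sound of the stem — -utu when the stem ends in a sibilant (*jazabus*, *nufiz*); -asa when the stem ends in a non-sibilant consonant (*apavtof*, *iged*); -o when the stem ends in a vowel (*ko*, *uhi*, *za*).
*zuspitmaf*: final sound = /f/, a non-sibilant consonant → -asa → *zuspitmafasa*.
The final sound of *hitez* is /z/, which is a sibilant, so the suffix is -utu, giving *hitezutu*.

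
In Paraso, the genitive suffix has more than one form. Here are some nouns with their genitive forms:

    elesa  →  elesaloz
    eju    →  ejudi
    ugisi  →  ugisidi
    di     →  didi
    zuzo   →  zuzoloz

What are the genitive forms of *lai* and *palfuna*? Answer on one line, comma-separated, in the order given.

laidi, palfunaloz

The suffix is conditioned by the last vowel: -di when the last vowel of the stem is a high vowel (*eju*, *ugisi*, *di*); -loz when the last vowel of the stem is a non-high vowel (*elesa*, *zuzo*).
*lai*: last vowel = /i/, a high vowel → -di → *laidi*.
Since the last vowel of *palfuna* is /a/ (a non-high vowel), it takes -loz, giving *palfunaloz*.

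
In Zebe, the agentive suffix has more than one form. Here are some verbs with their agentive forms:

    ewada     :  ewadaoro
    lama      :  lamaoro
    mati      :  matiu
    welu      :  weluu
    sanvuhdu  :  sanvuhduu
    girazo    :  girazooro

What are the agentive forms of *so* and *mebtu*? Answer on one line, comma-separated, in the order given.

sooro, mebtuu

The pattern is height harmony: -u when the last vowel of the stem is a high vowel (*mati*, *welu*, *sanvuhdu*); -oro when the last vowel of the stem is a non-high vowel (*ewada*, *lama*, *girazo*).
*so*: last vowel = /o/, a non-high vowel → -oro → *sooro*.
*mebtu* — last vowel /u/ (a high vowel) → -u → *mebtuu*.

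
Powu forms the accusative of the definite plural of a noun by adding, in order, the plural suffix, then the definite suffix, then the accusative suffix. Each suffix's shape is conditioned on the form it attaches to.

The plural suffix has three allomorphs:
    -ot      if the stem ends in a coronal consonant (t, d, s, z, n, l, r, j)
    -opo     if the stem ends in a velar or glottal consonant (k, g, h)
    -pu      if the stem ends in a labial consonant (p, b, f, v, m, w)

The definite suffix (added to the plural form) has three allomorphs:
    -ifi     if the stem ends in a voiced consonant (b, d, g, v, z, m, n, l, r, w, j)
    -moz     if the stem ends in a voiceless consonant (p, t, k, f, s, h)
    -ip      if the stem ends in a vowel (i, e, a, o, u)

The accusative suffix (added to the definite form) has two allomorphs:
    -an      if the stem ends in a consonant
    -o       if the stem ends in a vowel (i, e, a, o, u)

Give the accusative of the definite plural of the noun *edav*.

edavpuipan

The final consonant of *edav* is /v/, which is labial, so the plural suffix is -pu, giving *edavpu*.
The plural form *edavpu*: final sound = /u/, a vowel → -ip → *edavpuip*.
The definite form *edavpuip*: final sound = /p/, a consonant → -an → *edavpuipan*.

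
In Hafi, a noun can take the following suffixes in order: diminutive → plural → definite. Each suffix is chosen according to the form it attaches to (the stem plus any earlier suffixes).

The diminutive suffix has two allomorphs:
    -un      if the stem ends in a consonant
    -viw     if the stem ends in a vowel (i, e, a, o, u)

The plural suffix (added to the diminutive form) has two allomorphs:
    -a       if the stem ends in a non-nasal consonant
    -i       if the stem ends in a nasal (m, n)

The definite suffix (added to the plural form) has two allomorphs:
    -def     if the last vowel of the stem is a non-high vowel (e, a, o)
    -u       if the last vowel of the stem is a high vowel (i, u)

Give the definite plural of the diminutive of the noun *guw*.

guwuniu

*guw*: final sound = /w/, a consonant → -un → *guwun*.
Since the final consonant of the diminutive form *guwun* is /n/ (a nasal), it takes -i, giving *guwuni*.
Since the last vowel of the plural form *guwuni* is /i/ (a high vowel), it takes -u, giving *guwuniu*.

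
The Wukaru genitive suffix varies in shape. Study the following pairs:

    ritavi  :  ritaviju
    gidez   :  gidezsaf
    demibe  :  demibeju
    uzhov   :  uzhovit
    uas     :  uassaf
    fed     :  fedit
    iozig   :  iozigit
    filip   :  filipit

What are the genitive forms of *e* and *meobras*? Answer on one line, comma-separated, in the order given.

The alternation tracks the final sound of the stem — -saf when the stem ends in a sibilant (*gidez*, *uas*); -it when the stem ends in a non-sibilant consonant (*uzhov*, *fed*, *iozig*, *filip*); -ju when the stem ends in a vowel (*ritavi*, *demibe*).
*e*: final sound = /e/, a vowel → -ju → *eju*.
The final sound of *meobras* is /s/, which is a sibilant, so the suffix is -saf, giving *meobrassaf*.

eju, meobrassaf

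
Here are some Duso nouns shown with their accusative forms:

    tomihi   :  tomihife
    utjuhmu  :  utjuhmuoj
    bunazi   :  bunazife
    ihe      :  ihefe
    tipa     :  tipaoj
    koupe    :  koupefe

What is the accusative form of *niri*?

The pattern is front/back vowel harmony: -fe when the last vowel of the stem is a front vowel (*tomihi*, *bunazi*, *ihe*, *koupe*); -oj when the last vowel of the stem is a back vowel (*utjuhmu*, *tipa*).
Since the last vowel of *niri* is /i/ (a front vowel), it takes -fe, giving *nirife*.

nirife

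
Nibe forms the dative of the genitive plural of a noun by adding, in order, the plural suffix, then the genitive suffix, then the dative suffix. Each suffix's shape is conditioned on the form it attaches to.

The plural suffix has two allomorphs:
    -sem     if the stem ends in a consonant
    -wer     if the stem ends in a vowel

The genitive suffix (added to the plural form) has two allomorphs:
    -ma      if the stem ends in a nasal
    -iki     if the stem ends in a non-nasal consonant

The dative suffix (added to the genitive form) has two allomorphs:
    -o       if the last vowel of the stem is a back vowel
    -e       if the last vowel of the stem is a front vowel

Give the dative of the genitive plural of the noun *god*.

Since the final sound of *god* is /d/ (a consonant), it takes -sem, giving *godsem*.
The plural form *godsem* — final consonant /m/ (a nasal) → -ma → *godsemma*.
The genitive form *godsemma* — last vowel /a/ (a back vowel) → -o → *godsemmao*.

godsemmao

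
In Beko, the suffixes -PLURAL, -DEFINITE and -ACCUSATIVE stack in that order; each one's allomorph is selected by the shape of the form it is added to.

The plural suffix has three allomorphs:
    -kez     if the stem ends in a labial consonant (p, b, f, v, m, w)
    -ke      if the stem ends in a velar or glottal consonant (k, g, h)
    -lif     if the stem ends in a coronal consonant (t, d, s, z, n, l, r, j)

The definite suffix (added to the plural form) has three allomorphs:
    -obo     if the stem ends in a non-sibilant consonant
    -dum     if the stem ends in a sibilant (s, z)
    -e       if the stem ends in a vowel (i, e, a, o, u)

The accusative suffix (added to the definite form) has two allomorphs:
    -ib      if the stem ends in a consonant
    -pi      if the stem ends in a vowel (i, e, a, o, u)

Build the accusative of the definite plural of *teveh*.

tevehkeepi

*teveh* — final consonant /h/ (velar/glottal) → -ke → *tevehke*.
The plural form *tevehke* — final sound /e/ (a vowel) → -e → *tevehkee*.
The definite form *tevehkee*: final sound = /e/, a vowel → -pi → *tevehkeepi*.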